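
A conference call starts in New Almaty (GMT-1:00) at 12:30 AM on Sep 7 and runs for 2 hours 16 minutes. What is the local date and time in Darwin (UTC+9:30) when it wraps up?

1:16 PM on September 7

Convert start to UTC: 12:30 AM + 1:00 = 1:30 AM UTC on Sep 7.
Add 2 hours and 16 minutes duration → 3:46 AM UTC.
Darwin is UTC+9:30, so local end time = 3:46 AM + 9:30 = 1:16 PM on Sep 7.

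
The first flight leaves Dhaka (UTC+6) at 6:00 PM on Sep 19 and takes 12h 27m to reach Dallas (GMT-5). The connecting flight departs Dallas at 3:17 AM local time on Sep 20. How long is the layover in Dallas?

7 hours 50 minutes

Convert departure to UTC: 6:00 PM − 6:00 = 12:00 PM UTC on Sep 19.
Add 12 hours 27 minutes flight time → 12:27 AM UTC (Sep 20).
Dallas is UTC−5:00, so local arrival = 12:27 AM − 5:00 = 7:27 PM on Sep 19.
Layover = 3:17 AM − 7:27 PM (+1 day) = 7 hours 50 minutes.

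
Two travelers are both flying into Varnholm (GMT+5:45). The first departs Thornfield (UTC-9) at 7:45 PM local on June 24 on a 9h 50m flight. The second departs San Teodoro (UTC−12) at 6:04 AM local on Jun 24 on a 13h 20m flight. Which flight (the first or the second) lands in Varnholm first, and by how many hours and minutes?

Flight 1 in UTC: 7:45 PM + 9:00 = 4:45 AM on Jun 25.
+9 hours 50 minutes → arrive 2:35 PM UTC on Jun 25.
Flight 2 in UTC: 6:04 AM + 12:00 = 6:04 PM on Jun 24.
+13 hours 20 minutes → arrive 7:24 AM UTC on Jun 25.
Flight 2 lands earlier by 7 hours 11 minutes.

the second, by 7 hours 11 minutes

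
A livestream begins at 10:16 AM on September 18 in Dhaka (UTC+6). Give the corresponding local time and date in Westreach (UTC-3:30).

12:46 AM on September 18

Westreach is 9:30 behind Dhaka.
Shift by the zone difference: 10:16 AM − 9:30 = 12:46 AM on Sep 18 in Westreach.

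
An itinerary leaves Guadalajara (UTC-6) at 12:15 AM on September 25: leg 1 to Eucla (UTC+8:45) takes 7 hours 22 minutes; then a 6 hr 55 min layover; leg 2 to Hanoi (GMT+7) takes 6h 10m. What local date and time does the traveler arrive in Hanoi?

9:42 AM on Sep 26

Convert departure to UTC: 12:15 AM + 6:00 = 6:15 AM UTC on Sep 25.
Add 7 hours 22 minutes leg 1 → 1:37 PM UTC.
Add 6 hours and 55 minutes layover in Eucla → 8:32 PM UTC.
Add 6 hours 10 minutes leg 2 → 2:42 AM UTC (Sep 26).
Hanoi is UTC+7:00, so local arrival = 2:42 AM + 7:00 = 9:42 AM on Sep 26.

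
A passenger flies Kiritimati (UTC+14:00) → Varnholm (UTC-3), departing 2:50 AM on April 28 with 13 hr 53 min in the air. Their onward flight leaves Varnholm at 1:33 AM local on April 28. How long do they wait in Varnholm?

1 hour 50 minutes

Convert departure to UTC: 2:50 AM − 14:00 = 12:50 PM UTC on Apr 27.
Add 13 hours 53 minutes flight time → 2:43 AM UTC (Apr 28).
Varnholm is UTC−3:00, so local arrival = 2:43 AM − 3:00 = 11:43 PM on Apr 27.
Layover = 1:33 AM − 11:43 PM (+1 day) = 1 hour 50 minutes.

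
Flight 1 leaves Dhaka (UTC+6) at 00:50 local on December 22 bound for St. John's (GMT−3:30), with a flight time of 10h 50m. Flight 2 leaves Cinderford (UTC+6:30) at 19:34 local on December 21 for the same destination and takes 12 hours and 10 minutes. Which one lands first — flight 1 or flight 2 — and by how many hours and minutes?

Flight 1 in UTC: 00:50 − 6:00 = 18:50 on Dec 21.
+10 hours and 50 minutes → arrive 05:40 UTC on Dec 22.
Flight 2 in UTC: 19:34 − 6:30 = 13:04 on Dec 21.
+12 hours 10 minutes → arrive 01:14 UTC on Dec 22.
Flight 2 lands earlier by 4 hours 26 minutes.

the second, by 4 hours 26 minutes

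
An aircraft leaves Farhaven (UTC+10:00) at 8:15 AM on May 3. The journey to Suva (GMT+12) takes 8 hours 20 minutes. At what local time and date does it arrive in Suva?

6:35 PM on May 3

Convert departure to UTC: 8:15 AM − 10:00 = 10:15 PM UTC on May 2.
Add 8 hours 20 minutes travel time → 6:35 AM UTC (May 3).
Suva is UTC+12:00, so local arrival = 6:35 AM + 12:00 = 6:35 PM on May 3.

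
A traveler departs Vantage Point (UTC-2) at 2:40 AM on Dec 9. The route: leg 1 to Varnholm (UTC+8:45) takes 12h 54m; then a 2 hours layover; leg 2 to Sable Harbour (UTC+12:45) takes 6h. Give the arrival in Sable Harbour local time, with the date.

Convert departure to UTC: 2:40 AM + 2:00 = 4:40 AM UTC on Dec 9.
Add 12 hours 54 minutes leg 1 → 5:34 PM UTC.
Add 2 hours layover in Varnholm → 7:34 PM UTC.
Add 6 hours leg 2 → 1:34 AM UTC (Dec 10).
Sable Harbour is UTC+12:45, so local arrival = 1:34 AM + 12:45 = 2:19 PM on Dec 10.

2:19 PM on December 10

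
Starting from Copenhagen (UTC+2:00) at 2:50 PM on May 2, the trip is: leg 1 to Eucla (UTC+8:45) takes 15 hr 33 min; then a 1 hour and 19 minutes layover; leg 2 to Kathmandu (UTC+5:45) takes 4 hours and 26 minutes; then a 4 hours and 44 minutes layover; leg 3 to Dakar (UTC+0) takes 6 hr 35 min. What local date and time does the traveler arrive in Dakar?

9:27 PM on May 3

Convert departure to UTC: 2:50 PM − 2:00 = 12:50 PM UTC on May 2.
Add 15 hours 33 minutes leg 1 → 4:23 AM UTC (May 3).
Add 1 hour 19 minutes layover in Eucla → 5:42 AM UTC.
Add 4 hours 26 minutes leg 2 → 10:08 AM UTC.
Add 4 hours and 44 minutes layover in Kathmandu → 2:52 PM UTC.
Add 6 hours and 35 minutes leg 3 → 9:27 PM UTC.
Dakar is UTC+0, so local arrival is the same: 9:27 PM on May 3.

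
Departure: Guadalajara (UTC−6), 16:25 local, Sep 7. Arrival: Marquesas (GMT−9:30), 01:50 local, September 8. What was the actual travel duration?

12 hours 55 minutes

Marquesas is 3:30 behind Guadalajara.
Clock-face elapsed time (ignoring zones) is 9 hours 25 minutes.
Actual elapsed = 9 hours 25 minutes + 3:30 = 12 hours 55 minutes.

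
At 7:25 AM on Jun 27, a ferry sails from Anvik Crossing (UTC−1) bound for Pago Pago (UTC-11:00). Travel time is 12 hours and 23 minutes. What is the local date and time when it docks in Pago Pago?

9:48 AM on June 27

Convert departure to UTC: 7:25 AM + 1:00 = 8:25 AM UTC on Jun 27.
Add 12 hours 23 minutes travel time → 8:48 PM UTC.
Pago Pago is UTC−11:00, so local arrival = 8:48 PM − 11:00 = 9:48 AM on Jun 27.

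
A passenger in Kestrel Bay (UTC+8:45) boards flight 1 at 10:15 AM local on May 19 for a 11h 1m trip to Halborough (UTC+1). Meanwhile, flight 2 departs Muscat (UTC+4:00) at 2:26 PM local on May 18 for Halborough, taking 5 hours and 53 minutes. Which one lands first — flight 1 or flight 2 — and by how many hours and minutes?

the second, by 20 hours 12 minutes

Flight 1 in UTC: 10:15 AM − 8:45 = 1:30 AM on May 19.
+11 hours and 1 minute → arrive 12:31 PM UTC on May 19.
Flight 2 in UTC: 2:26 PM − 4:00 = 10:26 AM on May 18.
+5 hours 53 minutes → arrive 4:19 PM UTC on May 18.
Flight 2 lands earlier by 20 hours 12 minutes.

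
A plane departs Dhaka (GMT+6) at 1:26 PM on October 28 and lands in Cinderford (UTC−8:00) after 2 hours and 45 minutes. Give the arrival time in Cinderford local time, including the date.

Convert departure to UTC: 1:26 PM − 6:00 = 7:26 AM UTC on Oct 28.
Add 2 hours and 45 minutes travel time → 10:11 AM UTC.
Cinderford is UTC−8:00, so local arrival = 10:11 AM − 8:00 = 2:11 AM on Oct 28.

2:11 AM on October 28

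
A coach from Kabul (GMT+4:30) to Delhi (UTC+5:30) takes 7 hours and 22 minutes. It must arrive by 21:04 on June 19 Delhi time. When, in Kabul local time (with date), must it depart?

Target arrival in UTC: 21:04 − 5:30 = 15:34 on Jun 19.
Subtract 7 hours 22 minutes → departure 08:12 UTC on Jun 19.
Kabul is UTC+4:30: 08:12 + 4:30 = 12:42 on Jun 19.

12:42 on June 19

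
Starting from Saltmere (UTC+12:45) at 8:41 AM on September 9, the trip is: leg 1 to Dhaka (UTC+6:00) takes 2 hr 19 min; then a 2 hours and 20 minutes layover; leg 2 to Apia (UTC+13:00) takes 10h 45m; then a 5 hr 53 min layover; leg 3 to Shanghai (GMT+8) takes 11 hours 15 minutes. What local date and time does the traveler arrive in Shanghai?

Convert departure to UTC: 8:41 AM − 12:45 = 7:56 PM UTC on Sep 8.
Add 2 hours 19 minutes leg 1 → 10:15 PM UTC.
Add 2 hours 20 minutes layover in Dhaka → 12:35 AM UTC (Sep 9).
Add 10 hours and 45 minutes leg 2 → 11:20 AM UTC.
Add 5 hours and 53 minutes layover in Apia → 5:13 PM UTC.
Add 11 hours and 15 minutes leg 3 → 4:28 AM UTC (Sep 10).
Shanghai is UTC+8:00, so local arrival = 4:28 AM + 8:00 = 12:28 PM on Sep 10.

12:28 PM on Sep 10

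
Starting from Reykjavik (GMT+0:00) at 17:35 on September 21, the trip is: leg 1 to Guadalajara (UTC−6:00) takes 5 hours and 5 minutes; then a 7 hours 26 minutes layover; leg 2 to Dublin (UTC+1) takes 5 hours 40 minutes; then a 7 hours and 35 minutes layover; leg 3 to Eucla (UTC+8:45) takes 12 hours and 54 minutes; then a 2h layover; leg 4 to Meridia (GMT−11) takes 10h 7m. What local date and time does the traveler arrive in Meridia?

Reykjavik is at UTC+0, so departure is already 17:35 UTC on Sep 21.
Add 5 hours 5 minutes leg 1 → 22:40 UTC.
Add 7 hours 26 minutes layover in Guadalajara → 06:06 UTC (Sep 22).
Add 5 hours 40 minutes leg 2 → 11:46 UTC.
Add 7 hours 35 minutes layover in Dublin → 19:21 UTC.
Add 12 hours 54 minutes leg 3 → 08:15 UTC (Sep 23).
Add 2 hours layover in Eucla → 10:15 UTC.
Add 10 hours and 7 minutes leg 4 → 20:22 UTC.
Meridia is UTC−11:00, so local arrival = 20:22 − 11:00 = 09:22 on Sep 23.

09:22 on Sep 23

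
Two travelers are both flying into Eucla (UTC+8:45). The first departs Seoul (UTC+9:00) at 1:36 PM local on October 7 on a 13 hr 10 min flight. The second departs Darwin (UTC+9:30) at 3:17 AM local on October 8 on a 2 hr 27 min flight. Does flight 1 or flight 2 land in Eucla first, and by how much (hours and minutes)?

the first, by 2 hours 28 minutes

Flight 1 in UTC: 1:36 PM − 9:00 = 4:36 AM on Oct 7.
+13 hours 10 minutes → arrive 5:46 PM UTC on Oct 7.
Flight 2 in UTC: 3:17 AM − 9:30 = 5:47 PM on Oct 7.
+2 hours 27 minutes → arrive 8:14 PM UTC on Oct 7.
Flight 1 lands earlier by 2 hours 28 minutes.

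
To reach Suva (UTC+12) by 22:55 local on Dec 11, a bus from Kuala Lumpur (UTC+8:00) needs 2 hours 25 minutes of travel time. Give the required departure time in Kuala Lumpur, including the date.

Target arrival in UTC: 22:55 − 12:00 = 10:55 on Dec 11.
Subtract 2 hours and 25 minutes → departure 08:30 UTC on Dec 11.
Kuala Lumpur is UTC+8:00: 08:30 + 8:00 = 16:30 on Dec 11.

16:30 on December 11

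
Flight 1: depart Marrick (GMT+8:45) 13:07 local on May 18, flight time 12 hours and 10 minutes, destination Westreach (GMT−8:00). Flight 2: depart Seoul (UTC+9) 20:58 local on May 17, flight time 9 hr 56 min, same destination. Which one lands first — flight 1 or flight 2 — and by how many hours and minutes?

the second, by 18 hours 38 minutes

Flight 1 in UTC: 13:07 − 8:45 = 04:22 on May 18.
+12 hours and 10 minutes → arrive 16:32 UTC on May 18.
Flight 2 in UTC: 20:58 − 9:00 = 11:58 on May 17.
+9 hours and 56 minutes → arrive 21:54 UTC on May 17.
Flight 2 lands earlier by 18 hours 38 minutes.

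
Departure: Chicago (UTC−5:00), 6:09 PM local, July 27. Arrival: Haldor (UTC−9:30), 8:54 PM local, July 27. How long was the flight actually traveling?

7 hours 15 minutes

Haldor is 4:30 behind Chicago.
Clock-face elapsed time (ignoring zones) is 2 hours 45 minutes.
Actual elapsed = 2 hours 45 minutes + 4:30 = 7 hours 15 minutes.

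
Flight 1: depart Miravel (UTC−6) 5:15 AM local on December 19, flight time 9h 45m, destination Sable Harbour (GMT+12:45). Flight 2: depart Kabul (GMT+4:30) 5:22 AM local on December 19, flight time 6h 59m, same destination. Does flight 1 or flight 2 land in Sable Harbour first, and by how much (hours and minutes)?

the second, by 13 hours 9 minutes

Flight 1 in UTC: 5:15 AM + 6:00 = 11:15 AM on Dec 19.
+9 hours 45 minutes → arrive 9:00 PM UTC on Dec 19.
Flight 2 in UTC: 5:22 AM − 4:30 = 12:52 AM on Dec 19.
+6 hours 59 minutes → arrive 7:51 AM UTC on Dec 19.
Flight 2 lands earlier by 13 hours 9 minutes.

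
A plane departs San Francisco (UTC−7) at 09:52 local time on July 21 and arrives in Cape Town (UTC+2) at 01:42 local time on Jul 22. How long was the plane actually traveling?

6 hours 50 minutes

Departure in UTC: 09:52 + 7:00 = 16:52 on Jul 21.
Arrival in UTC: 01:42 − 2:00 = 23:42 on Jul 21.
Elapsed = 23:42 − 16:52 = 6 hours 50 minutes.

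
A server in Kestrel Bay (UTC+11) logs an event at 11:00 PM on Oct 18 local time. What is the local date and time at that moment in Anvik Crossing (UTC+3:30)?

In UTC: 11:00 PM − 11:00 = 12:00 PM on Oct 18.
Anvik Crossing is UTC+3:30: 12:00 PM + 3:30 = 3:30 PM on Oct 18.

3:30 PM on October 18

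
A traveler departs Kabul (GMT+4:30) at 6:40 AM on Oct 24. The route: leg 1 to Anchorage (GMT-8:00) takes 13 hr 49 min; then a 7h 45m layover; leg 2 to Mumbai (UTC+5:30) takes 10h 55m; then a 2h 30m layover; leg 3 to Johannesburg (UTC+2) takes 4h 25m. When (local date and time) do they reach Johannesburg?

7:34 PM on October 25

Convert departure to UTC: 6:40 AM − 4:30 = 2:10 AM UTC on Oct 24.
Add 13 hours 49 minutes leg 1 → 3:59 PM UTC.
Add 7 hours and 45 minutes layover in Anchorage → 11:44 PM UTC.
Add 10 hours 55 minutes leg 2 → 10:39 AM UTC (Oct 25).
Add 2 hours 30 minutes layover in Mumbai → 1:09 PM UTC.
Add 4 hours and 25 minutes leg 3 → 5:34 PM UTC.
Johannesburg is UTC+2:00, so local arrival = 5:34 PM + 2:00 = 7:34 PM on Oct 25.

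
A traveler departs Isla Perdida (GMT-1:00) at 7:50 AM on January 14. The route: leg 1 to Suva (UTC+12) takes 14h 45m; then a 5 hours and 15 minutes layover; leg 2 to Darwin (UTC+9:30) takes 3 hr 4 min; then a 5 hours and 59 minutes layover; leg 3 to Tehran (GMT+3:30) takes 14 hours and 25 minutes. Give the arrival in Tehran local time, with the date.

Convert departure to UTC: 7:50 AM + 1:00 = 8:50 AM UTC on Jan 14.
Add 14 hours 45 minutes leg 1 → 11:35 PM UTC.
Add 5 hours and 15 minutes layover in Suva → 4:50 AM UTC (Jan 15).
Add 3 hours and 4 minutes leg 2 → 7:54 AM UTC.
Add 5 hours and 59 minutes layover in Darwin → 1:53 PM UTC.
Add 14 hours and 25 minutes leg 3 → 4:18 AM UTC (Jan 16).
Tehran is UTC+3:30, so local arrival = 4:18 AM + 3:30 = 7:48 AM on Jan 16.

7:48 AM on January 16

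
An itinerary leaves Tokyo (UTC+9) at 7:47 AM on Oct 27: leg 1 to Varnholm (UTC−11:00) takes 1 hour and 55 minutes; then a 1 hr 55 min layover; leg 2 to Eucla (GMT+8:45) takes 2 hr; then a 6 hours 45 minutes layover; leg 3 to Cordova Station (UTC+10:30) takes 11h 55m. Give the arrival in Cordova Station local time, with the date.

9:47 AM on October 28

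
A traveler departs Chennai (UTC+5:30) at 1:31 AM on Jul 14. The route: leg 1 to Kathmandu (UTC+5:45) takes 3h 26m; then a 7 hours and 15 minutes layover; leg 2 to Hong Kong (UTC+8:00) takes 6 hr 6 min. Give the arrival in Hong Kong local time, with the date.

8:48 PM on July 14

Convert departure to UTC: 1:31 AM − 5:30 = 8:01 PM UTC on Jul 13.
Add 3 hours 26 minutes leg 1 → 11:27 PM UTC.
Add 7 hours 15 minutes layover in Kathmandu → 6:42 AM UTC (Jul 14).
Add 6 hours and 6 minutes leg 2 → 12:48 PM UTC.
Hong Kong is UTC+8:00, so local arrival = 12:48 PM + 8:00 = 8:48 PM on Jul 14.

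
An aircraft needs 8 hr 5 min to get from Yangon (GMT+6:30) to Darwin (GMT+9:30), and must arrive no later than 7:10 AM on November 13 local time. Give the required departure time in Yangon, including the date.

Target arrival in UTC: 7:10 AM − 9:30 = 9:40 PM on Nov 12.
Subtract 8 hours 5 minutes → departure 1:35 PM UTC on Nov 12.
Yangon is UTC+6:30: 1:35 PM + 6:30 = 8:05 PM on Nov 12.

8:05 PM on Nov 12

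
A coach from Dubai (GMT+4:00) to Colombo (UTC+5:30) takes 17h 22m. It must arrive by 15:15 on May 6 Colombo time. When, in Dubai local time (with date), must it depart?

Target arrival in UTC: 15:15 − 5:30 = 09:45 on May 6.
Subtract 17 hours and 22 minutes → departure 16:23 UTC on May 5.
Dubai is UTC+4:00: 16:23 + 4:00 = 20:23 on May 5.

20:23 on May 5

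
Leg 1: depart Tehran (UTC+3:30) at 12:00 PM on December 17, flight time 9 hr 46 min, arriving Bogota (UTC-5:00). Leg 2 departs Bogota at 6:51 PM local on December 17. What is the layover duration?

5 hours 35 minutes

Convert departure to UTC: 12:00 PM − 3:30 = 8:30 AM UTC on Dec 17.
Add 9 hours 46 minutes flight time → 6:16 PM UTC.
Bogota is UTC−5:00, so local arrival = 6:16 PM − 5:00 = 1:16 PM on Dec 17.
Layover = 6:51 PM − 1:16 PM = 5 hours 35 minutes.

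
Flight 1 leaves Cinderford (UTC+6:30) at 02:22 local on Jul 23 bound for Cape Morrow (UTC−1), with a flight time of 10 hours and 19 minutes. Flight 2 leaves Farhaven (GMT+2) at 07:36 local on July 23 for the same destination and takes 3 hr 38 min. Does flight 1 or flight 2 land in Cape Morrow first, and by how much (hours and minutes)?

the first, by 3 hours 3 minutes

Flight 1 in UTC: 02:22 − 6:30 = 19:52 on Jul 22.
+10 hours and 19 minutes → arrive 06:11 UTC on Jul 23.
Flight 2 in UTC: 07:36 − 2:00 = 05:36 on Jul 23.
+3 hours and 38 minutes → arrive 09:14 UTC on Jul 23.
Flight 1 lands earlier by 3 hours 3 minutes.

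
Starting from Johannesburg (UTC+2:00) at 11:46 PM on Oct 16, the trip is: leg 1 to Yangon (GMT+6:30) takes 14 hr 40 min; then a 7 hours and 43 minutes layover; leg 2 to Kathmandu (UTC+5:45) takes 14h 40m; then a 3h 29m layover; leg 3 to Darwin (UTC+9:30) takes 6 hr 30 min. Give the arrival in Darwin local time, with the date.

6:18 AM on Oct 19

Convert departure to UTC: 11:46 PM − 2:00 = 9:46 PM UTC on Oct 16.
Add 14 hours 40 minutes leg 1 → 12:26 PM UTC (Oct 17).
Add 7 hours 43 minutes layover in Yangon → 8:09 PM UTC.
Add 14 hours and 40 minutes leg 2 → 10:49 AM UTC (Oct 18).
Add 3 hours and 29 minutes layover in Kathmandu → 2:18 PM UTC.
Add 6 hours and 30 minutes leg 3 → 8:48 PM UTC.
Darwin is UTC+9:30, so local arrival = 8:48 PM + 9:30 = 6:18 AM on Oct 19.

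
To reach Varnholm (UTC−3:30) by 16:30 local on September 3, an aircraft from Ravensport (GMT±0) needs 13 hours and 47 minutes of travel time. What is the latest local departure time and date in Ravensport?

Target arrival in UTC: 16:30 + 3:30 = 20:00 on Sep 3.
Subtract 13 hours and 47 minutes → departure 06:13 UTC on Sep 3.
Ravensport is UTC+0, so departure is 06:13 on Sep 3.

06:13 on Sep 3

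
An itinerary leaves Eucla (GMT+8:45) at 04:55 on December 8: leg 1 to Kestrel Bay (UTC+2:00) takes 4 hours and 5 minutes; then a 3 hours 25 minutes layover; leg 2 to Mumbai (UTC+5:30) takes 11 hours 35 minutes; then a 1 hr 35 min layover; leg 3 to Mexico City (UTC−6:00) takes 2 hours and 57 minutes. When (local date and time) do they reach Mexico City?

13:47 on December 8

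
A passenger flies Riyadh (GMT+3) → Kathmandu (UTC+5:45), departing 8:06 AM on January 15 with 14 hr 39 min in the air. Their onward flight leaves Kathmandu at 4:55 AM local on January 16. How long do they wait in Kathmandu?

3 hours 25 minutes

Convert departure to UTC: 8:06 AM − 3:00 = 5:06 AM UTC on Jan 15.
Add 14 hours 39 minutes flight time → 7:45 PM UTC.
Kathmandu is UTC+5:45, so local arrival = 7:45 PM + 5:45 = 1:30 AM on Jan 16.
Layover = 4:55 AM − 1:30 AM = 3 hours 25 minutes.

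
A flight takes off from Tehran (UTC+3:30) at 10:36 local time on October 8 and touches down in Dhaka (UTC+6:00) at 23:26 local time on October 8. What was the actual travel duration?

Departure in UTC: 10:36 − 3:30 = 07:06 on Oct 8.
Arrival in UTC: 23:26 − 6:00 = 17:26 on Oct 8.
Elapsed = 17:26 − 07:06 = 10 hours 20 minutes.

10 hours 20 minutes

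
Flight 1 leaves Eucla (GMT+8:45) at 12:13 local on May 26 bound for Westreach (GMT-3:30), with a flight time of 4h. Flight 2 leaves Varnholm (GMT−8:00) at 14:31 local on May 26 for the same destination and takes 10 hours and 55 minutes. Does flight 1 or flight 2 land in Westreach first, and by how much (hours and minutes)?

Flight 1 in UTC: 12:13 − 8:45 = 03:28 on May 26.
+4 hours → arrive 07:28 UTC on May 26.
Flight 2 in UTC: 14:31 + 8:00 = 22:31 on May 26.
+10 hours 55 minutes → arrive 09:26 UTC on May 27.
Flight 1 lands earlier by 25 hours 58 minutes.

the first, by 25 hours 58 minutes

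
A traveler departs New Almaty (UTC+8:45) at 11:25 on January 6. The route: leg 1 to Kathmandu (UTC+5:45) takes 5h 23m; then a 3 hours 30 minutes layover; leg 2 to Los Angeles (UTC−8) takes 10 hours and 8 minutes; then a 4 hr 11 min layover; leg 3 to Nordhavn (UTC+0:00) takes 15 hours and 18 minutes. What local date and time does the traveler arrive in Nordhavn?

Convert departure to UTC: 11:25 − 8:45 = 02:40 UTC on Jan 6.
Add 5 hours and 23 minutes leg 1 → 08:03 UTC.
Add 3 hours 30 minutes layover in Kathmandu → 11:33 UTC.
Add 10 hours 8 minutes leg 2 → 21:41 UTC.
Add 4 hours 11 minutes layover in Los Angeles → 01:52 UTC (Jan 7).
Add 15 hours 18 minutes leg 3 → 17:10 UTC.
Nordhavn is UTC+0, so local arrival is the same: 17:10 on Jan 7.

17:10 on Jan 7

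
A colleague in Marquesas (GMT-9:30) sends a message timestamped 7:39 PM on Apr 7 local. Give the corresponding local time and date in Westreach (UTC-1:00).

4:09 AM on April 8

In UTC: 7:39 PM + 9:30 = 5:09 AM on Apr 8.
Westreach is UTC−1:00: 5:09 AM − 1:00 = 4:09 AM on Apr 8.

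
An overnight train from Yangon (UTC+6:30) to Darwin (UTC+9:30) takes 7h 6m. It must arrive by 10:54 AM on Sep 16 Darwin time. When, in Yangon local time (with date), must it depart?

12:48 AM on Sep 16

Target arrival in UTC: 10:54 AM − 9:30 = 1:24 AM on Sep 16.
Subtract 7 hours and 6 minutes → departure 6:18 PM UTC on Sep 15.
Yangon is UTC+6:30: 6:18 PM + 6:30 = 12:48 AM on Sep 16.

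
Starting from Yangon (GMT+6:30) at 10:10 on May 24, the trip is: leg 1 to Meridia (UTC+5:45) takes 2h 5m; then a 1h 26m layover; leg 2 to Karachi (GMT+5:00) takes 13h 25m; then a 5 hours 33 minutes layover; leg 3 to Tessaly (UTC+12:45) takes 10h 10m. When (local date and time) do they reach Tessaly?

Convert departure to UTC: 10:10 − 6:30 = 03:40 UTC on May 24.
Add 2 hours 5 minutes leg 1 → 05:45 UTC.
Add 1 hour and 26 minutes layover in Meridia → 07:11 UTC.
Add 13 hours 25 minutes leg 2 → 20:36 UTC.
Add 5 hours 33 minutes layover in Karachi → 02:09 UTC (May 25).
Add 10 hours and 10 minutes leg 3 → 12:19 UTC.
Tessaly is UTC+12:45, so local arrival = 12:19 + 12:45 = 01:04 on May 26.

01:04 on May 26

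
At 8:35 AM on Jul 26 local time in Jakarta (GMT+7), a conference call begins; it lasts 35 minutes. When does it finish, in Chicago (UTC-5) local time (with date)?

9:10 PM on Jul 25

Chicago is 12:00 behind Jakarta.
After 35 minutes it is 9:10 AM in Jakarta.
Shift by the zone difference: 9:10 AM − 12:00 = 9:10 PM on Jul 25 in Chicago.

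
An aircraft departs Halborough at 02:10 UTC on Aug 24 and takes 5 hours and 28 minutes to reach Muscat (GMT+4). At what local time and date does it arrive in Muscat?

Departure is given in UTC: 02:10 on Aug 24.
Add 5 hours and 28 minutes → 07:38 UTC.
Muscat is UTC+4:00: 07:38 + 4:00 = 11:38 on Aug 24.

11:38 on August 24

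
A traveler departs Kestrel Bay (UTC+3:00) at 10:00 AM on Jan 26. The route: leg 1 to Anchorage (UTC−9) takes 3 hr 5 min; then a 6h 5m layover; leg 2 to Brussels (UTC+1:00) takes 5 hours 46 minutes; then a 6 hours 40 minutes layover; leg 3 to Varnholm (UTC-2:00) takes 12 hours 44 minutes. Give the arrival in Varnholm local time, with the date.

Convert departure to UTC: 10:00 AM − 3:00 = 7:00 AM UTC on Jan 26.
Add 3 hours 5 minutes leg 1 → 10:05 AM UTC.
Add 6 hours 5 minutes layover in Anchorage → 4:10 PM UTC.
Add 5 hours 46 minutes leg 2 → 9:56 PM UTC.
Add 6 hours 40 minutes layover in Brussels → 4:36 AM UTC (Jan 27).
Add 12 hours 44 minutes leg 3 → 5:20 PM UTC.
Varnholm is UTC−2:00, so local arrival = 5:20 PM − 2:00 = 3:20 PM on Jan 27.

3:20 PM on Jan 27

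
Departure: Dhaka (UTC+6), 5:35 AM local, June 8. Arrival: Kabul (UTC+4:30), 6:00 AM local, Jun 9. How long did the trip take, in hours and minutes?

Departure in UTC: 5:35 AM − 6:00 = 11:35 PM on Jun 7.
Arrival in UTC: 6:00 AM − 4:30 = 1:30 AM on Jun 9.
Elapsed = 1:30 AM − 11:35 PM (+2 days) = 25 hours 55 minutes.

25 hours 55 minutes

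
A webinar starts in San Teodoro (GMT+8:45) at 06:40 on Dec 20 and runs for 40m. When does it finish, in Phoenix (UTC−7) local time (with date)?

15:35 on December 19

Convert start to UTC: 06:40 − 8:45 = 21:55 UTC on Dec 19.
Add 40 minutes duration → 22:35 UTC.
Phoenix is UTC−7:00, so local end time = 22:35 − 7:00 = 15:35 on Dec 19.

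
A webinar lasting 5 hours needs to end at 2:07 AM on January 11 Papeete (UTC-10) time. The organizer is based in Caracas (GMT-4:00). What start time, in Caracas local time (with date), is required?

3:07 AM on January 11

Target end time in UTC: 2:07 AM + 10:00 = 12:07 PM on Jan 11.
Subtract 5 hours → start 7:07 AM UTC on Jan 11.
Caracas is UTC−4:00: 7:07 AM − 4:00 = 3:07 AM on Jan 11.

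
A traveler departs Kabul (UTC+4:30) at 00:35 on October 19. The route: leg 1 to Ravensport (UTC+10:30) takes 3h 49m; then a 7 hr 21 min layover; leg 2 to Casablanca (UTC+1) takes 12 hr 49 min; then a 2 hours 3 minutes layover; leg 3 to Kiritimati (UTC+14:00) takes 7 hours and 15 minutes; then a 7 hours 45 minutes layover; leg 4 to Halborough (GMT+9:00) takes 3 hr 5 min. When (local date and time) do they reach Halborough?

01:12 on Oct 21

Convert departure to UTC: 00:35 − 4:30 = 20:05 UTC on Oct 18.
Add 3 hours and 49 minutes leg 1 → 23:54 UTC.
Add 7 hours and 21 minutes layover in Ravensport → 07:15 UTC (Oct 19).
Add 12 hours and 49 minutes leg 2 → 20:04 UTC.
Add 2 hours 3 minutes layover in Casablanca → 22:07 UTC.
Add 7 hours 15 minutes leg 3 → 05:22 UTC (Oct 20).
Add 7 hours 45 minutes layover in Kiritimati → 13:07 UTC.
Add 3 hours and 5 minutes leg 4 → 16:12 UTC.
Halborough is UTC+9:00, so local arrival = 16:12 + 9:00 = 01:12 on Oct 21.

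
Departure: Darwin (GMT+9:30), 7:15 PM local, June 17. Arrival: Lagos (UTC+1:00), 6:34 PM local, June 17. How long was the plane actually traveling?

7 hours 49 minutes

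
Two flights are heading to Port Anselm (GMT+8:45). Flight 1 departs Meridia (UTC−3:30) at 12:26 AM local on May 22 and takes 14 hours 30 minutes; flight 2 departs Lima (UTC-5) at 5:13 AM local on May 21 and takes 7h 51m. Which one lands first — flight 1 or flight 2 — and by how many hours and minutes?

the second, by 24 hours 22 minutes

Flight 1 in UTC: 12:26 AM + 3:30 = 3:56 AM on May 22.
+14 hours 30 minutes → arrive 6:26 PM UTC on May 22.
Flight 2 in UTC: 5:13 AM + 5:00 = 10:13 AM on May 21.
+7 hours and 51 minutes → arrive 6:04 PM UTC on May 21.
Flight 2 lands earlier by 24 hours 22 minutes.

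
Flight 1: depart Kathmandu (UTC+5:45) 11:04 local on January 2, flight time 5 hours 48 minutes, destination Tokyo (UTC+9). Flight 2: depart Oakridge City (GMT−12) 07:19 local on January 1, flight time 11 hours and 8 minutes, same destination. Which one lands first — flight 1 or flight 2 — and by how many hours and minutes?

the second, by 4 hours 40 minutes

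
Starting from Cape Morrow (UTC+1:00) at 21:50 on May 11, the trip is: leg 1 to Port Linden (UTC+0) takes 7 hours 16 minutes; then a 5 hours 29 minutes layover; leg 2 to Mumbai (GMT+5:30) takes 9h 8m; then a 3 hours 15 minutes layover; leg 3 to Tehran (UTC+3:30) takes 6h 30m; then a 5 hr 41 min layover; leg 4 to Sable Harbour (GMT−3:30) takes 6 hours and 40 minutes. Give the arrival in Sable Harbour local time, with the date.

13:19 on May 13

Convert departure to UTC: 21:50 − 1:00 = 20:50 UTC on May 11.
Add 7 hours and 16 minutes leg 1 → 04:06 UTC (May 12).
Add 5 hours and 29 minutes layover in Port Linden → 09:35 UTC.
Add 9 hours and 8 minutes leg 2 → 18:43 UTC.
Add 3 hours and 15 minutes layover in Mumbai → 21:58 UTC.
Add 6 hours and 30 minutes leg 3 → 04:28 UTC (May 13).
Add 5 hours 41 minutes layover in Tehran → 10:09 UTC.
Add 6 hours 40 minutes leg 4 → 16:49 UTC.
Sable Harbour is UTC−3:30, so local arrival = 16:49 − 3:30 = 13:19 on May 13.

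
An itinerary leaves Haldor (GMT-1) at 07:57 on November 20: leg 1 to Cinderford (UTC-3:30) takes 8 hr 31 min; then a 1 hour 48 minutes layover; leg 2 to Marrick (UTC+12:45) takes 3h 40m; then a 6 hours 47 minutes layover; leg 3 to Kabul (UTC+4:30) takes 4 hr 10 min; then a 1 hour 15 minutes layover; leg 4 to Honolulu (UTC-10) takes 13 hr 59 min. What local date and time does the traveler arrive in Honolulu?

15:07 on November 21

Convert departure to UTC: 07:57 + 1:00 = 08:57 UTC on Nov 20.
Add 8 hours and 31 minutes leg 1 → 17:28 UTC.
Add 1 hour and 48 minutes layover in Cinderford → 19:16 UTC.
Add 3 hours and 40 minutes leg 2 → 22:56 UTC.
Add 6 hours 47 minutes layover in Marrick → 05:43 UTC (Nov 21).
Add 4 hours and 10 minutes leg 3 → 09:53 UTC.
Add 1 hour 15 minutes layover in Kabul → 11:08 UTC.
Add 13 hours 59 minutes leg 4 → 01:07 UTC (Nov 22).
Honolulu is UTC−10:00, so local arrival = 01:07 − 10:00 = 15:07 on Nov 21.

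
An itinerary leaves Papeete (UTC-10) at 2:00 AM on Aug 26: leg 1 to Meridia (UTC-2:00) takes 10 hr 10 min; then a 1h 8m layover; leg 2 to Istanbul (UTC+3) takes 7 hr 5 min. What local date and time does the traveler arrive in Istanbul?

Convert departure to UTC: 2:00 AM + 10:00 = 12:00 PM UTC on Aug 26.
Add 10 hours 10 minutes leg 1 → 10:10 PM UTC.
Add 1 hour 8 minutes layover in Meridia → 11:18 PM UTC.
Add 7 hours and 5 minutes leg 2 → 6:23 AM UTC (Aug 27).
Istanbul is UTC+3:00, so local arrival = 6:23 AM + 3:00 = 9:23 AM on Aug 27.

9:23 AM on Aug 27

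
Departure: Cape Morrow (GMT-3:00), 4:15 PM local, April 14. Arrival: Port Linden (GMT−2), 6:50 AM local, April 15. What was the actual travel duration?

13 hours 35 minutes

Departure in UTC: 4:15 PM + 3:00 = 7:15 PM on Apr 14.
Arrival in UTC: 6:50 AM + 2:00 = 8:50 AM on Apr 15.
Elapsed = 8:50 AM − 7:15 PM (+1 day) = 13 hours 35 minutes.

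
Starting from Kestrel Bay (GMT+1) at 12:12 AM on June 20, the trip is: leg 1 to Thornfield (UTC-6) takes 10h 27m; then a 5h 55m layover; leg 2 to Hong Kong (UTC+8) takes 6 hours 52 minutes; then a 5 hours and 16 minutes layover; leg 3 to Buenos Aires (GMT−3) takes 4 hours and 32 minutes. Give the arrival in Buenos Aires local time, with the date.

Convert departure to UTC: 12:12 AM − 1:00 = 11:12 PM UTC on Jun 19.
Add 10 hours and 27 minutes leg 1 → 9:39 AM UTC (Jun 20).
Add 5 hours and 55 minutes layover in Thornfield → 3:34 PM UTC.
Add 6 hours 52 minutes leg 2 → 10:26 PM UTC.
Add 5 hours 16 minutes layover in Hong Kong → 3:42 AM UTC (Jun 21).
Add 4 hours 32 minutes leg 3 → 8:14 AM UTC.
Buenos Aires is UTC−3:00, so local arrival = 8:14 AM − 3:00 = 5:14 AM on Jun 21.

5:14 AM on June 21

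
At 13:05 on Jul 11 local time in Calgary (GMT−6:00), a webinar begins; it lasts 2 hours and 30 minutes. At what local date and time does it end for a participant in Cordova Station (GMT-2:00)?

19:35 on July 11

Convert start to UTC: 13:05 + 6:00 = 19:05 UTC on Jul 11.
Add 2 hours and 30 minutes duration → 21:35 UTC.
Cordova Station is UTC−2:00, so local end time = 21:35 − 2:00 = 19:35 on Jul 11.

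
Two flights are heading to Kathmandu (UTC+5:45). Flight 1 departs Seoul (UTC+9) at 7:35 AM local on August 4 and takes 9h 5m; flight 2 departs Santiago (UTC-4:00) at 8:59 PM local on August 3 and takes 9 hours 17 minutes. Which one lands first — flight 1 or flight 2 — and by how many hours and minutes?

Flight 1 in UTC: 7:35 AM − 9:00 = 10:35 PM on Aug 3.
+9 hours and 5 minutes → arrive 7:40 AM UTC on Aug 4.
Flight 2 in UTC: 8:59 PM + 4:00 = 12:59 AM on Aug 4.
+9 hours 17 minutes → arrive 10:16 AM UTC on Aug 4.
Flight 1 lands earlier by 2 hours 36 minutes.

the first, by 2 hours 36 minutes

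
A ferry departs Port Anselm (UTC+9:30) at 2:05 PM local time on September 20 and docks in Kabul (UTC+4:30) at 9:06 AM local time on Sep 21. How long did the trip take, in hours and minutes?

Departure in UTC: 2:05 PM − 9:30 = 4:35 AM on Sep 20.
Arrival in UTC: 9:06 AM − 4:30 = 4:36 AM on Sep 21.
Elapsed = 4:36 AM − 4:35 AM (+1 day) = 24 hours 1 minute.

24 hours 1 minute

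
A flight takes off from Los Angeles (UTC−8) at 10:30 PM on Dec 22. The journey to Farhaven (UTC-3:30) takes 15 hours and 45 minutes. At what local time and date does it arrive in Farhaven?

6:45 PM on December 23

Convert departure to UTC: 10:30 PM + 8:00 = 6:30 AM UTC on Dec 23.
Add 15 hours and 45 minutes travel time → 10:15 PM UTC.
Farhaven is UTC−3:30, so local arrival = 10:15 PM − 3:30 = 6:45 PM on Dec 23.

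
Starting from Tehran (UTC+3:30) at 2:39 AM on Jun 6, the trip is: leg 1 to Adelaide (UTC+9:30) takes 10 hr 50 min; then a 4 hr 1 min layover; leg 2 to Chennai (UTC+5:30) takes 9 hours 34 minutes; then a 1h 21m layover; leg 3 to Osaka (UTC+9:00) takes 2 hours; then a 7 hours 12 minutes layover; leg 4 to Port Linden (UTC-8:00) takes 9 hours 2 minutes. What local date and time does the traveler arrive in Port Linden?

11:09 AM on June 7

Convert departure to UTC: 2:39 AM − 3:30 = 11:09 PM UTC on Jun 5.
Add 10 hours 50 minutes leg 1 → 9:59 AM UTC (Jun 6).
Add 4 hours and 1 minute layover in Adelaide → 2:00 PM UTC.
Add 9 hours and 34 minutes leg 2 → 11:34 PM UTC.
Add 1 hour and 21 minutes layover in Chennai → 12:55 AM UTC (Jun 7).
Add 2 hours leg 3 → 2:55 AM UTC.
Add 7 hours and 12 minutes layover in Osaka → 10:07 AM UTC.
Add 9 hours 2 minutes leg 4 → 7:09 PM UTC.
Port Linden is UTC−8:00, so local arrival = 7:09 PM − 8:00 = 11:09 AM on Jun 7.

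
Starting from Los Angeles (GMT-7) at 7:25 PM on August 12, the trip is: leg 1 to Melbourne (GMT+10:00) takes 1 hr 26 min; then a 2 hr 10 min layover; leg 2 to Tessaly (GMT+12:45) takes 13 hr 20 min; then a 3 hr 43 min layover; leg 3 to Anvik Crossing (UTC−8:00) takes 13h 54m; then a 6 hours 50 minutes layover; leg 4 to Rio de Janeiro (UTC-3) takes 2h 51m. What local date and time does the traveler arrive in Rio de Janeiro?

Convert departure to UTC: 7:25 PM + 7:00 = 2:25 AM UTC on Aug 13.
Add 1 hour 26 minutes leg 1 → 3:51 AM UTC.
Add 2 hours and 10 minutes layover in Melbourne → 6:01 AM UTC.
Add 13 hours and 20 minutes leg 2 → 7:21 PM UTC.
Add 3 hours and 43 minutes layover in Tessaly → 11:04 PM UTC.
Add 13 hours 54 minutes leg 3 → 12:58 PM UTC (Aug 14).
Add 6 hours and 50 minutes layover in Anvik Crossing → 7:48 PM UTC.
Add 2 hours 51 minutes leg 4 → 10:39 PM UTC.
Rio de Janeiro is UTC−3:00, so local arrival = 10:39 PM − 3:00 = 7:39 PM on Aug 14.

7:39 PM on August 14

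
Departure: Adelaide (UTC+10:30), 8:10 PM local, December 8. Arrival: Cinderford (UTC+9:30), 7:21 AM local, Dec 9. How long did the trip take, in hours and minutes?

Departure in UTC: 8:10 PM − 10:30 = 9:40 AM on Dec 8.
Arrival in UTC: 7:21 AM − 9:30 = 9:51 PM on Dec 8.
Elapsed = 9:51 PM − 9:40 AM = 12 hours 11 minutes.

12 hours 11 minutes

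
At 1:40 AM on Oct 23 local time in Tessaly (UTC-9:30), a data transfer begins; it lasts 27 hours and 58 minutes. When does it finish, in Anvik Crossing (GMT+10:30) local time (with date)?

Convert start to UTC: 1:40 AM + 9:30 = 11:10 AM UTC on Oct 23.
Add 27 hours 58 minutes duration → 3:08 PM UTC (Oct 24).
Anvik Crossing is UTC+10:30, so local end time = 3:08 PM + 10:30 = 1:38 AM on Oct 25.

1:38 AM on October 25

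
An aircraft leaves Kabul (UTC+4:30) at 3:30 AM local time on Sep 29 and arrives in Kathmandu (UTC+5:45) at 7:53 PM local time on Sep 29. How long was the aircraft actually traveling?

Departure in UTC: 3:30 AM − 4:30 = 11:00 PM on Sep 28.
Arrival in UTC: 7:53 PM − 5:45 = 2:08 PM on Sep 29.
Elapsed = 2:08 PM − 11:00 PM (+1 day) = 15 hours 8 minutes.

15 hours 8 minutes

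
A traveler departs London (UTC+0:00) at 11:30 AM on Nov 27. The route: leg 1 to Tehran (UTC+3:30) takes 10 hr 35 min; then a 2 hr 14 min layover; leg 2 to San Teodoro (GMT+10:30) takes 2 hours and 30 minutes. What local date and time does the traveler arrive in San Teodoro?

1:19 PM on November 28

London is at UTC+0, so departure is already 11:30 AM UTC on Nov 27.
Add 10 hours and 35 minutes leg 1 → 10:05 PM UTC.
Add 2 hours 14 minutes layover in Tehran → 12:19 AM UTC (Nov 28).
Add 2 hours and 30 minutes leg 2 → 2:49 AM UTC.
San Teodoro is UTC+10:30, so local arrival = 2:49 AM + 10:30 = 1:19 PM on Nov 28.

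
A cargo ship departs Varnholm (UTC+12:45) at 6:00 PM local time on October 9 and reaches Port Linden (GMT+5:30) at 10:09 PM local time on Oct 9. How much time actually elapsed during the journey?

Departure in UTC: 6:00 PM − 12:45 = 5:15 AM on Oct 9.
Arrival in UTC: 10:09 PM − 5:30 = 4:39 PM on Oct 9.
Elapsed = 4:39 PM − 5:15 AM = 11 hours 24 minutes.

11 hours 24 minutes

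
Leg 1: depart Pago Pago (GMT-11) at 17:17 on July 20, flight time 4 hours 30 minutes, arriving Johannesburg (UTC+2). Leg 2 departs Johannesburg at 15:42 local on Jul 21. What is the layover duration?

4 hours 55 minutes

Convert departure to UTC: 17:17 + 11:00 = 04:17 UTC on Jul 21.
Add 4 hours 30 minutes flight time → 08:47 UTC.
Johannesburg is UTC+2:00, so local arrival = 08:47 + 2:00 = 10:47 on Jul 21.
Layover = 15:42 − 10:47 = 4 hours 55 minutes.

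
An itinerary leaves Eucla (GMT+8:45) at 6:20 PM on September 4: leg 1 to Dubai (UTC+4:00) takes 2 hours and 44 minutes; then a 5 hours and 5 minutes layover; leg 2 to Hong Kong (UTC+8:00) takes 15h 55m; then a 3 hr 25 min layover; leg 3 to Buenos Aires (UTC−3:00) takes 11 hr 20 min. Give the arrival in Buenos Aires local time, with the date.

9:04 PM on Sep 5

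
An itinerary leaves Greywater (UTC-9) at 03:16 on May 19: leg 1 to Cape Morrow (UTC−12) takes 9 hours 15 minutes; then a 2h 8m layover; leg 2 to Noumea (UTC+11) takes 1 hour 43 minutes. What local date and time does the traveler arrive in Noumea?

12:22 on May 20

Convert departure to UTC: 03:16 + 9:00 = 12:16 UTC on May 19.
Add 9 hours 15 minutes leg 1 → 21:31 UTC.
Add 2 hours 8 minutes layover in Cape Morrow → 23:39 UTC.
Add 1 hour and 43 minutes leg 2 → 01:22 UTC (May 20).
Noumea is UTC+11:00, so local arrival = 01:22 + 11:00 = 12:22 on May 20.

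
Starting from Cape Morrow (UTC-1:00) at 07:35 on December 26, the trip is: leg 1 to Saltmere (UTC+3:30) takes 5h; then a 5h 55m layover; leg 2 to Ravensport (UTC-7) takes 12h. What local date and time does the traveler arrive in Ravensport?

00:30 on Dec 27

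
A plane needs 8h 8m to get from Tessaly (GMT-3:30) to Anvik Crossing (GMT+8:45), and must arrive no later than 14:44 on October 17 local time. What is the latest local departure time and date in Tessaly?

18:21 on October 16

Target arrival in UTC: 14:44 − 8:45 = 05:59 on Oct 17.
Subtract 8 hours 8 minutes → departure 21:51 UTC on Oct 16.
Tessaly is UTC−3:30: 21:51 − 3:30 = 18:21 on Oct 16.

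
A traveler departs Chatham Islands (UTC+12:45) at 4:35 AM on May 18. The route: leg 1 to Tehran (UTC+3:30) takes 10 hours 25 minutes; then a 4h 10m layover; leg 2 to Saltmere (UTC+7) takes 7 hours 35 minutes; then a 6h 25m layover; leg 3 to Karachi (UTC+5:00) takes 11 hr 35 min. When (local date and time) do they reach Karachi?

1:00 PM on May 19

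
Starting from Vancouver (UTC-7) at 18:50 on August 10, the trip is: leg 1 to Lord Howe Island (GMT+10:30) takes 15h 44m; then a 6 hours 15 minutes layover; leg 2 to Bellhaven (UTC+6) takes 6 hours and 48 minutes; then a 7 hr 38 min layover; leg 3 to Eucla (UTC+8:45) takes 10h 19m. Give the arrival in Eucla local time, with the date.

Convert departure to UTC: 18:50 + 7:00 = 01:50 UTC on Aug 11.
Add 15 hours 44 minutes leg 1 → 17:34 UTC.
Add 6 hours 15 minutes layover in Lord Howe Island → 23:49 UTC.
Add 6 hours 48 minutes leg 2 → 06:37 UTC (Aug 12).
Add 7 hours and 38 minutes layover in Bellhaven → 14:15 UTC.
Add 10 hours 19 minutes leg 3 → 00:34 UTC (Aug 13).
Eucla is UTC+8:45, so local arrival = 00:34 + 8:45 = 09:19 on Aug 13.

09:19 on August 13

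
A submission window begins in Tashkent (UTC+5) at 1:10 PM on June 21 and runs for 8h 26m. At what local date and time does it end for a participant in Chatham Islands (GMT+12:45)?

5:21 AM on Jun 22

Convert start to UTC: 1:10 PM − 5:00 = 8:10 AM UTC on Jun 21.
Add 8 hours 26 minutes duration → 4:36 PM UTC.
Chatham Islands is UTC+12:45, so local end time = 4:36 PM + 12:45 = 5:21 AM on Jun 22.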